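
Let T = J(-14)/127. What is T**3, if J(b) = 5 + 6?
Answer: 1331/2048383 ≈ 0.00064978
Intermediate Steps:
J(b) = 11
T = 11/127 ≈ 0.086614
T**3 = (11/127)**3 = 1331/2048383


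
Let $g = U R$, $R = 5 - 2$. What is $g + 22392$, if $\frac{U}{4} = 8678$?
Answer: $126528$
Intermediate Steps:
$R = 3$
$U = 34712$ ($U = 4 \cdot 8678 = 34712$)
$g = 104136$ ($g = 34712 \cdot 3 = 104136$)
$g + 22392 = 104136 + 22392 = 126528$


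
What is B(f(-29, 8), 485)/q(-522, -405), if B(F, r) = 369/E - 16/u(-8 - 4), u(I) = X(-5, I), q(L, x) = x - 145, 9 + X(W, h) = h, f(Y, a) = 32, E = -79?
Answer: 1297/182490 ≈ 0.0071072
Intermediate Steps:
X(W, h) = -9 + h
q(L, x) = -145 + x
u(I) = -9 + I
B(F, r) = -6485/1659 (B(F, r) = 369/(-79) - 16/(-9 + (-8 - 4)) = 369*(-1/79) - 16/(-9 - 12) = -369/79 - 16/(-21) = -369/79 - 16*(-1/21) = -369/79 + 16/21 = -6485/1659)
B(f(-29, 8), 485)/q(-522, -405) = -6485/(1659*(-145 - 405)) = -6485/1659/(-550) = -6485/1659*(-1/550) = 1297/182490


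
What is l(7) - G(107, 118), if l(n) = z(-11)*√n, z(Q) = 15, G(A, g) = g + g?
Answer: -236 + 15*√7 ≈ -196.31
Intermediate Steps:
G(A, g) = 2*g
l(n) = 15*√n
l(7) - G(107, 118) = 15*√7 - 2*118 = 15*√7 - 1*236 = 15*√7 - 236 = -236 + 15*√7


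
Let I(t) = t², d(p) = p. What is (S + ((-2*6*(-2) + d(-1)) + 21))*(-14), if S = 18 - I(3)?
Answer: -742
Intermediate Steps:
S = 9 (S = 18 - 1*3² = 18 - 1*9 = 18 - 9 = 9)
(S + ((-2*6*(-2) + d(-1)) + 21))*(-14) = (9 + ((-2*6*(-2) - 1) + 21))*(-14) = (9 + ((-12*(-2) - 1) + 21))*(-14) = (9 + ((24 - 1) + 21))*(-14) = (9 + (23 + 21))*(-14) = (9 + 44)*(-14) = 53*(-14) = -742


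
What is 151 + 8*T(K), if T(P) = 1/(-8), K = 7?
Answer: 150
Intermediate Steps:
T(P) = -⅛
151 + 8*T(K) = 151 + 8*(-⅛) = 151 - 1 = 150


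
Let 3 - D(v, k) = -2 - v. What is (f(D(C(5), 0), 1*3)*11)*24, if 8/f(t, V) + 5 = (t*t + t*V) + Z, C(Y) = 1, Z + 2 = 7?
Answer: 352/9 ≈ 39.111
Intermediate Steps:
Z = 5 (Z = -2 + 7 = 5)
D(v, k) = 5 + v (D(v, k) = 3 - (-2 - v) = 3 + (2 + v) = 5 + v)
f(t, V) = 8/(t**2 + V*t) (f(t, V) = 8/(-5 + ((t*t + t*V) + 5)) = 8/(-5 + ((t**2 + V*t) + 5)) = 8/(-5 + (5 + t**2 + V*t)) = 8/(t**2 + V*t))
(f(D(C(5), 0), 1*3)*11)*24 = ((8/((5 + 1)*(1*3 + (5 + 1))))*11)*24 = ((8/(6*(3 + 6)))*11)*24 = ((8*(1/6)/9)*11)*24 = ((8*(1/6)*(1/9))*11)*24 = ((4/27)*11)*24 = (44/27)*24 = 352/9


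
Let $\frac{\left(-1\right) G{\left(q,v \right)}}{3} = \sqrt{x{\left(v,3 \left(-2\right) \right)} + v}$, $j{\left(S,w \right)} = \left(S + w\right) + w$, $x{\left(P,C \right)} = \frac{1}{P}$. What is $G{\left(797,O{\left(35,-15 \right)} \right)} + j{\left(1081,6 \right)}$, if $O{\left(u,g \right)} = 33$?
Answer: $1093 - \frac{\sqrt{35970}}{11} \approx 1075.8$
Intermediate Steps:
$j{\left(S,w \right)} = S + 2 w$
$G{\left(q,v \right)} = - 3 \sqrt{v + \frac{1}{v}}$ ($G{\left(q,v \right)} = - 3 \sqrt{\frac{1}{v} + v} = - 3 \sqrt{v + \frac{1}{v}}$)
$G{\left(797,O{\left(35,-15 \right)} \right)} + j{\left(1081,6 \right)} = - 3 \sqrt{33 + \frac{1}{33}} + \left(1081 + 2 \cdot 6\right) = - 3 \sqrt{33 + \frac{1}{33}} + \left(1081 + 12\right) = - 3 \sqrt{\frac{1090}{33}} + 1093 = - 3 \frac{\sqrt{35970}}{33} + 1093 = - \frac{\sqrt{35970}}{11} + 1093 = 1093 - \frac{\sqrt{35970}}{11}$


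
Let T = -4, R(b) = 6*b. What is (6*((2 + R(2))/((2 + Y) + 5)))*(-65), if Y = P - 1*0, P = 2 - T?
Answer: -420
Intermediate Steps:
P = 6 (P = 2 - 1*(-4) = 2 + 4 = 6)
Y = 6 (Y = 6 - 1*0 = 6 + 0 = 6)
(6*((2 + R(2))/((2 + Y) + 5)))*(-65) = (6*((2 + 6*2)/((2 + 6) + 5)))*(-65) = (6*((2 + 12)/(8 + 5)))*(-65) = (6*(14/13))*(-65) = (84/13)*(-65) = -420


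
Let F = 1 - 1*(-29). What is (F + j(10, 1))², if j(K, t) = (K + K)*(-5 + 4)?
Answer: 100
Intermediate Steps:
j(K, t) = -2*K (j(K, t) = (2*K)*(-1) = -2*K)
F = 30 (F = 1 + 29 = 30)
(F + j(10, 1))² = (30 - 2*10)² = (30 - 20)² = 10² = 100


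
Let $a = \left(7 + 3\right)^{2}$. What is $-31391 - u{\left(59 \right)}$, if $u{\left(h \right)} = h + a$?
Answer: $-31550$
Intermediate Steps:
$a = 100$ ($a = 10^{2} = 100$)
$u{\left(h \right)} = 100 + h$ ($u{\left(h \right)} = h + 100 = 100 + h$)
$-31391 - u{\left(59 \right)} = -31391 - \left(100 + 59\right) = -31391 - 159 = -31550$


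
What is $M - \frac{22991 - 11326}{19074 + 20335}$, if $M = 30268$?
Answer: $\frac{1192819947}{39409} \approx 30268.0$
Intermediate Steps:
$M - \frac{22991 - 11326}{19074 + 20335} = 30268 - \frac{22991 - 11326}{19074 + 20335} = 30268 - \frac{11665}{39409} = \frac{1192819947}{39409}$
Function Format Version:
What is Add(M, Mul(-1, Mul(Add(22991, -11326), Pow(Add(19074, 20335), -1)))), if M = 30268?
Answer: Rational(1192819947, 39409) ≈ 30268.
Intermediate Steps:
Add(M, Mul(-1, Mul(Add(22991, -11326), Pow(Add(19074, 20335), -1)))) = Add(30268, Mul(-1, Mul(Add(22991, -11326), Pow(Add(19074, 20335), -1)))) = Add(30268, Mul(-1, Mul(11665, Pow(39409, -1)))) = Add(30268, Mul(-1, Mul(11665, Rational(1, 39409)))) = Add(30268, Mul(-1, Rational(11665, 39409))) = Add(30268, Rational(-11665, 39409)) = Rational(1192819947, 39409)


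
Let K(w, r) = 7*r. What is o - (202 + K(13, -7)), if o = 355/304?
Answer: -46157/304 ≈ -151.83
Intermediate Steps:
o = 355/304 (o = 355*(1/304) = 355/304 ≈ 1.1678)
o - (202 + K(13, -7)) = 355/304 - (202 + 7*(-7)) = 355/304 - (202 - 49) = 355/304 - 1*153 = 355/304 - 153 = -46157/304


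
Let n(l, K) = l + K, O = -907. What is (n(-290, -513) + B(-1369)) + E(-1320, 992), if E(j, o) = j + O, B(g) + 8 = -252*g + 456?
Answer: 342406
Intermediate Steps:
B(g) = 448 - 252*g (B(g) = -8 + (-252*g + 456) = -8 + (456 - 252*g) = 448 - 252*g)
n(l, K) = K + l
E(j, o) = -907 + j (E(j, o) = j - 907 = -907 + j)
(n(-290, -513) + B(-1369)) + E(-1320, 992) = ((-513 - 290) + (448 - 252*(-1369))) + (-907 - 1320) = (-803 + (448 + 344988)) - 2227 = (-803 + 345436) - 2227 = 344633 - 2227 = 342406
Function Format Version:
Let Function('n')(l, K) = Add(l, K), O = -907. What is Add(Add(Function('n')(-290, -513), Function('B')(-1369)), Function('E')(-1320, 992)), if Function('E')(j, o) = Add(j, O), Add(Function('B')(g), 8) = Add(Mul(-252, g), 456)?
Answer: 342406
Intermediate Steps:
Function('B')(g) = Add(448, Mul(-252, g)) (Function('B')(g) = Add(-8, Add(Mul(-252, g), 456)) = Add(-8, Add(456, Mul(-252, g))) = Add(448, Mul(-252, g)))
Function('n')(l, K) = Add(K, l)
Function('E')(j, o) = Add(-907, j) (Function('E')(j, o) = Add(j, -907) = Add(-907, j))
Add(Add(Function('n')(-290, -513), Function('B')(-1369)), Function('E')(-1320, 992)) = Add(Add(Add(-513, -290), Add(448, Mul(-252, -1369))), Add(-907, -1320)) = Add(Add(-803, Add(448, 344988)), -2227) = Add(Add(-803, 345436), -2227) = Add(344633, -2227) = 342406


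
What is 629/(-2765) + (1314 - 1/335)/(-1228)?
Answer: -295176121/227493140 ≈ -1.2975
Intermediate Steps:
629/(-2765) + (1314 - 1/335)/(-1228) = 629*(-1/2765) + (1314 - 1*1/335)*(-1/1228) = -629/2765 + (1314 - 1/335)*(-1/1228) = -629/2765 + (440189/335)*(-1/1228) = -629/2765 - 440189/411380 = -295176121/227493140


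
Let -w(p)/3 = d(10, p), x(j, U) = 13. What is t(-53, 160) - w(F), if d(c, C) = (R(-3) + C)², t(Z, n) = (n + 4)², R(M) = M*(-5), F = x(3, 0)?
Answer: 29248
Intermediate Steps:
F = 13
R(M) = -5*M
t(Z, n) = (4 + n)²
d(c, C) = (15 + C)² (d(c, C) = (-5*(-3) + C)² = (15 + C)²)
w(p) = -3*(15 + p)²
t(-53, 160) - w(F) = (4 + 160)² - (-3)*(15 + 13)² = 164² - (-3)*28² = 26896 - (-3)*784 = 26896 - 1*(-2352) = 26896 + 2352 = 29248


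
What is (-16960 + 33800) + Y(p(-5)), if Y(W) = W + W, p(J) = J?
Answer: 16830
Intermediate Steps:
Y(W) = 2*W
(-16960 + 33800) + Y(p(-5)) = (-16960 + 33800) + 2*(-5) = 16840 - 10 = 16830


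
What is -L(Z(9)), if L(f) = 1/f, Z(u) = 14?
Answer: -1/14 ≈ -0.071429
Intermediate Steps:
-L(Z(9)) = -1/14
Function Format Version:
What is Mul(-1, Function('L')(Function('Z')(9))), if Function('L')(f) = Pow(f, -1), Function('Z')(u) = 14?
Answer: Rational(-1, 14) ≈ -0.071429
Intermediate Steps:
Mul(-1, Function('L')(Function('Z')(9))) = Mul(-1, Pow(14, -1)) = Mul(-1, Rational(1, 14)) = Rational(-1, 14)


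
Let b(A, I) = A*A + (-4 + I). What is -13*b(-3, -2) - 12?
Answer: -51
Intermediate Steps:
b(A, I) = -4 + I + A² (b(A, I) = A² + (-4 + I) = -4 + I + A²)
-13*b(-3, -2) - 12 = -13*(-4 - 2 + (-3)²) - 12 = -13*(-4 - 2 + 9) - 12 = -13*3 - 12 = -39 - 12 = -51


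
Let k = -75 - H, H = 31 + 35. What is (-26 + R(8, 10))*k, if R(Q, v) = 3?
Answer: 3243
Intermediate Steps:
H = 66
k = -141 (k = -75 - 1*66 = -75 - 66 = -141)
(-26 + R(8, 10))*k = (-26 + 3)*(-141) = -23*(-141) = 3243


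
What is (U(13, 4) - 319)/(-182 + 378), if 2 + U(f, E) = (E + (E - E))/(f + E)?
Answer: -779/476 ≈ -1.6366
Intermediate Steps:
U(f, E) = -2 + E/(E + f) (U(f, E) = -2 + (E + (E - E))/(f + E) = -2 + (E + 0)/(E + f) = -2 + E/(E + f))
(U(13, 4) - 319)/(-182 + 378) = ((-1*4 - 2*13)/(4 + 13) - 319)/(-182 + 378) = ((-4 - 26)/17 - 319)/196 = ((1/17)*(-30) - 319)*(1/196) = (-30/17 - 319)*(1/196) = -5453/17*1/196 = -779/476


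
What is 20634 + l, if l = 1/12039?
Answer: 248412727/12039 ≈ 20634.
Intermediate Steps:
l = 1/12039 ≈ 8.3063e-5
20634 + l = 20634 + 1/12039 = 248412727/12039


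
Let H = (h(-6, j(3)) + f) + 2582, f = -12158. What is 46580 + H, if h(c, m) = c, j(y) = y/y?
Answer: 36998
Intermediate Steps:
j(y) = 1
H = -9582 (H = (-6 - 12158) + 2582 = -12164 + 2582 = -9582)
46580 + H = 46580 - 9582 = 36998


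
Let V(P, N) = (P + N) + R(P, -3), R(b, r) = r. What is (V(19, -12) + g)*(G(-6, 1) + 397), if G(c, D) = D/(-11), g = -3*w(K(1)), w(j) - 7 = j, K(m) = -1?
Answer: -61124/11 ≈ -5556.7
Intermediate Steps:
w(j) = 7 + j
g = -18 (g = -3*(7 - 1) = -3*6 = -18)
V(P, N) = -3 + N + P (V(P, N) = (P + N) - 3 = (N + P) - 3 = -3 + N + P)
G(c, D) = -D/11 (G(c, D) = D*(-1/11) = -D/11)
(V(19, -12) + g)*(G(-6, 1) + 397) = ((-3 - 12 + 19) - 18)*(-1/11*1 + 397) = (4 - 18)*(-1/11 + 397) = -14*4366/11 = -61124/11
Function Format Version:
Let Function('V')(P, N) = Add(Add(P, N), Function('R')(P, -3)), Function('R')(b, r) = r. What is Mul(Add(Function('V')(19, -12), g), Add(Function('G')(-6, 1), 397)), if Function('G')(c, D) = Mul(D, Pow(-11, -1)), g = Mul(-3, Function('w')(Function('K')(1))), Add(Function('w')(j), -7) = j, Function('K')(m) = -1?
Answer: Rational(-61124, 11) ≈ -5556.7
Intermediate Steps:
Function('w')(j) = Add(7, j)
g = -18 (g = Mul(-3, Add(7, -1)) = Mul(-3, 6) = -18)
Function('V')(P, N) = Add(-3, N, P) (Function('V')(P, N) = Add(Add(P, N), -3) = Add(Add(N, P), -3) = Add(-3, N, P))
Function('G')(c, D) = Mul(Rational(-1, 11), D) (Function('G')(c, D) = Mul(D, Rational(-1, 11)) = Mul(Rational(-1, 11), D))
Mul(Add(Function('V')(19, -12), g), Add(Function('G')(-6, 1), 397)) = Mul(Add(Add(-3, -12, 19), -18), Add(Mul(Rational(-1, 11), 1), 397)) = Mul(Add(4, -18), Add(Rational(-1, 11), 397)) = Mul(-14, Rational(4366, 11)) = Rational(-61124, 11)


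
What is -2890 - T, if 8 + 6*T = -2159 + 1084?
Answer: -5419/2 ≈ -2709.5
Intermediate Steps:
T = -361/2 (T = -4/3 + (-2159 + 1084)/6 = -4/3 + (1/6)*(-1075) = -4/3 - 1075/6 = -361/2 ≈ -180.50)
-2890 - T = -2890 - 1*(-361/2) = -2890 + 361/2 = -5419/2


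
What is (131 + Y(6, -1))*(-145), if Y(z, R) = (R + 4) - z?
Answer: -18560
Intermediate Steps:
Y(z, R) = 4 + R - z (Y(z, R) = (4 + R) - z = 4 + R - z)
(131 + Y(6, -1))*(-145) = (131 + (4 - 1 - 1*6))*(-145) = (131 + (4 - 1 - 6))*(-145) = (131 - 3)*(-145) = 128*(-145) = -18560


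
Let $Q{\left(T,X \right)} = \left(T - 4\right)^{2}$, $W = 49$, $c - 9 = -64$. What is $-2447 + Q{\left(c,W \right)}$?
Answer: $1034$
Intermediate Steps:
$c = -55$ ($c = 9 - 64 = -55$)
$Q{\left(T,X \right)} = \left(-4 + T\right)^{2}$
$-2447 + Q{\left(c,W \right)} = -2447 + \left(-4 - 55\right)^{2} = -2447 + \left(-59\right)^{2} = -2447 + 3481 = 1034$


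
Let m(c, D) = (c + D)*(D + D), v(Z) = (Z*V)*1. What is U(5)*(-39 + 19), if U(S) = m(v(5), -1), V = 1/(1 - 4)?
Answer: -320/3 ≈ -106.67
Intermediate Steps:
V = -⅓ (V = 1/(-3) = -⅓ ≈ -0.33333)
v(Z) = -Z/3 (v(Z) = (Z*(-⅓))*1 = -Z/3*1 = -Z/3)
m(c, D) = 2*D*(D + c) (m(c, D) = (D + c)*(2*D) = 2*D*(D + c))
U(S) = 16/3 (U(S) = 2*(-1)*(-1 - ⅓*5) = 2*(-1)*(-1 - 5/3) = 2*(-1)*(-8/3) = 16/3)
U(5)*(-39 + 19) = 16*(-39 + 19)/3 = (16/3)*(-20) = -320/3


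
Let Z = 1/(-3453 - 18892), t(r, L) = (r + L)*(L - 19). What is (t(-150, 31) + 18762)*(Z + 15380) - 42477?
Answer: 5956159011501/22345 ≈ 2.6655e+8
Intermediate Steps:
t(r, L) = (-19 + L)*(L + r) (t(r, L) = (L + r)*(-19 + L) = (-19 + L)*(L + r))
Z = -1/22345 (Z = 1/(-22345) = -1/22345 ≈ -4.4753e-5)
(t(-150, 31) + 18762)*(Z + 15380) - 42477 = ((31**2 - 19*31 - 19*(-150) + 31*(-150)) + 18762)*(-1/22345 + 15380) - 42477 = ((961 - 589 + 2850 - 4650) + 18762)*(343666099/22345) - 42477 = (-1428 + 18762)*(343666099/22345) - 42477 = 17334*(343666099/22345) - 42477 = 5957108160066/22345 - 42477 = 5956159011501/22345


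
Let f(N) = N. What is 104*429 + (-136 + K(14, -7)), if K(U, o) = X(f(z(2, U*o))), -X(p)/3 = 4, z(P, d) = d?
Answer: 44468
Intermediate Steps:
X(p) = -12 (X(p) = -3*4 = -12)
K(U, o) = -12
104*429 + (-136 + K(14, -7)) = 104*429 + (-136 - 12) = 44616 - 148 = 44468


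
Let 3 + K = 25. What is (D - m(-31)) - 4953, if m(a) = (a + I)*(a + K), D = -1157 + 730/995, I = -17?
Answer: -1301712/199 ≈ -6541.3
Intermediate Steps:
K = 22 (K = -3 + 25 = 22)
D = -230097/199 (D = -1157 + 730*(1/995) = -1157 + 146/199 = -230097/199 ≈ -1156.3)
m(a) = (-17 + a)*(22 + a) (m(a) = (a - 17)*(a + 22) = (-17 + a)*(22 + a))
(D - m(-31)) - 4953 = (-230097/199 - (-374 + (-31)² + 5*(-31))) - 4953 = (-230097/199 - (-374 + 961 - 155)) - 4953 = (-230097/199 - 1*432) - 4953 = (-230097/199 - 432) - 4953 = -316065/199 - 4953 = -1301712/199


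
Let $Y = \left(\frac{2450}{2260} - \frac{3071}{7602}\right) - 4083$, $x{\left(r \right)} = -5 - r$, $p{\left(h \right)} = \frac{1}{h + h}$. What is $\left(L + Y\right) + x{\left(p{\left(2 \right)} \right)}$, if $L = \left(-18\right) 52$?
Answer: $- \frac{8630754317}{1718052} \approx -5023.6$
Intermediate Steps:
$p{\left(h \right)} = \frac{1}{2 h}$
$Y = - \frac{1753409468}{429513}$ ($Y = \left(2450 \cdot \frac{1}{2260} - \frac{3071}{7602}\right) - 4083 = \left(\frac{245}{226} - \frac{3071}{7602}\right) - 4083 = \frac{292111}{429513} - 4083 = - \frac{1753409468}{429513} \approx -4082.3$)
$L = -936$
$\left(L + Y\right) + x{\left(p{\left(2 \right)} \right)} = \left(-936 - \frac{1753409468}{429513}\right) - \left(5 + \frac{1}{2 \cdot 2}\right) = - \frac{2155433636}{429513} - \left(5 + \frac{1}{2} \cdot \frac{1}{2}\right) = - \frac{2155433636}{429513} - \frac{21}{4} = - \frac{8630754317}{1718052}$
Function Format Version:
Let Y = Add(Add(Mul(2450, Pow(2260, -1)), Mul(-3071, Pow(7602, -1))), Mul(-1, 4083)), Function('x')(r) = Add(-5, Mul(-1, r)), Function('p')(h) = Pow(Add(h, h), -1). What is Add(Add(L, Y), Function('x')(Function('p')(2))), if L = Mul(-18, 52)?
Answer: Rational(-8630754317, 1718052) ≈ -5023.6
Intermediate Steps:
Function('p')(h) = Mul(Rational(1, 2), Pow(h, -1)) (Function('p')(h) = Pow(Mul(2, h), -1) = Mul(Rational(1, 2), Pow(h, -1)))
Y = Rational(-1753409468, 429513) (Y = Add(Add(Mul(2450, Rational(1, 2260)), Mul(-3071, Rational(1, 7602))), -4083) = Add(Add(Rational(245, 226), Rational(-3071, 7602)), -4083) = Add(Rational(292111, 429513), -4083) = Rational(-1753409468, 429513) ≈ -4082.3)
L = -936
Add(Add(L, Y), Function('x')(Function('p')(2))) = Add(Add(-936, Rational(-1753409468, 429513)), Add(-5, Mul(-1, Mul(Rational(1, 2), Pow(2, -1))))) = Add(Rational(-2155433636, 429513), Add(-5, Mul(-1, Mul(Rational(1, 2), Rational(1, 2))))) = Add(Rational(-2155433636, 429513), Add(-5, Mul(-1, Rational(1, 4)))) = Add(Rational(-2155433636, 429513), Add(-5, Rational(-1, 4))) = Add(Rational(-2155433636, 429513), Rational(-21, 4)) = Rational(-8630754317, 1718052)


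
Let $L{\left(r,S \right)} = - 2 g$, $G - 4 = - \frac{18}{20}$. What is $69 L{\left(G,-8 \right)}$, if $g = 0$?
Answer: $0$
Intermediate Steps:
$G = \frac{31}{10}$ ($G = 4 - \frac{18}{20} = 4 - \frac{9}{10} = \frac{31}{10} \approx 3.1$)
$L{\left(r,S \right)} = 0$ ($L{\left(r,S \right)} = \left(-2\right) 0 = 0$)
$69 L{\left(G,-8 \right)} = 69 \cdot 0 = 0$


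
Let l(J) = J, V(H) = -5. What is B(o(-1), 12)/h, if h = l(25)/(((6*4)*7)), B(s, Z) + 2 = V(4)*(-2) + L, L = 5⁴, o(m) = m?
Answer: 106344/25 ≈ 4253.8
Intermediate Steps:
L = 625
B(s, Z) = 633 (B(s, Z) = -2 + (-5*(-2) + 625) = -2 + (10 + 625) = -2 + 635 = 633)
h = 25/168 (h = 25/(((6*4)*7)) = 25/((24*7)) = 25/168 ≈ 0.14881)
B(o(-1), 12)/h = 633/(25/168) = 633*(168/25) = 106344/25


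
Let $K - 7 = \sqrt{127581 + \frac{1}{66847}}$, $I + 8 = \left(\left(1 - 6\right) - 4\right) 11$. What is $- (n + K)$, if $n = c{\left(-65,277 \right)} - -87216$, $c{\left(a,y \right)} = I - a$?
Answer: $-87181 - \frac{2 \sqrt{142524607487119}}{66847} \approx -87538.0$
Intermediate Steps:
$I = -107$ ($I = -8 + \left(\left(1 - 6\right) - 4\right) 11 = -8 + \left(-5 - 4\right) 11 = -8 - 99 = -107$)
$c{\left(a,y \right)} = -107 - a$
$K = 7 + \frac{2 \sqrt{142524607487119}}{66847}$ ($K = 7 + \sqrt{127581 + \frac{1}{66847}} = 7 + \sqrt{\frac{8528407108}{66847}} = 7 + \frac{2 \sqrt{142524607487119}}{66847} \approx 364.18$)
$n = 87174$ ($n = \left(-107 - -65\right) - -87216 = \left(-107 + 65\right) + 87216 = -42 + 87216 = 87174$)
$- (n + K) = - (87174 + \left(7 + \frac{2 \sqrt{142524607487119}}{66847}\right)) = - (87181 + \frac{2 \sqrt{142524607487119}}{66847}) = -87181 - \frac{2 \sqrt{142524607487119}}{66847}$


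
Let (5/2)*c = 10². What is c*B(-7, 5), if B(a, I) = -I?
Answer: -200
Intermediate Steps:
c = 40 (c = (⅖)*10² = (⅖)*100 = 40)
c*B(-7, 5) = 40*(-1*5) = 40*(-5) = -200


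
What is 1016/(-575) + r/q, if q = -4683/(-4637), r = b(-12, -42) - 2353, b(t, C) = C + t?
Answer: -6422481853/2692725 ≈ -2385.1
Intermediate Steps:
r = -2407 (r = (-42 - 12) - 2353 = -54 - 2353 = -2407)
q = 4683/4637 (q = -4683*(-1/4637) = 4683/4637 ≈ 1.0099)
1016/(-575) + r/q = 1016/(-575) - 2407/4683/4637 = 1016*(-1/575) - 2407*4637/4683 = -1016/575 - 11161259/4683 = -6422481853/2692725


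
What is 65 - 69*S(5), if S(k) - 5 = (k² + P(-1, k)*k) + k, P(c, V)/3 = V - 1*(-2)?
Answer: -9595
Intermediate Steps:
P(c, V) = 6 + 3*V (P(c, V) = 3*(V - 1*(-2)) = 3*(V + 2) = 3*(2 + V) = 6 + 3*V)
S(k) = 5 + k + k² + k*(6 + 3*k) (S(k) = 5 + ((k² + (6 + 3*k)*k) + k) = 5 + ((k² + k*(6 + 3*k)) + k) = 5 + (k + k² + k*(6 + 3*k)) = 5 + k + k² + k*(6 + 3*k))
65 - 69*S(5) = 65 - 69*(5 + 4*5² + 7*5) = 65 - 69*(5 + 4*25 + 35) = 65 - 69*(5 + 100 + 35) = 65 - 69*140 = 65 - 9660 = -9595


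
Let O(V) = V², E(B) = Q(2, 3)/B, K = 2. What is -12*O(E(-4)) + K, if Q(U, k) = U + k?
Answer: -67/4 ≈ -16.750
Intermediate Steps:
E(B) = 5/B (E(B) = (2 + 3)/B = 5/B)
-12*O(E(-4)) + K = -12*(5/(-4))² + 2 = -12*(5*(-¼))² + 2 = -12*(-5/4)² + 2 = -12*25/16 + 2 = -75/4 + 2 = -67/4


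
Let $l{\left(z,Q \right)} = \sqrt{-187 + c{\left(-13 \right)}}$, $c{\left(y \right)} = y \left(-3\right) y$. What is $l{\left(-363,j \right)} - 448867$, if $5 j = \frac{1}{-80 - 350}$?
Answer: $-448867 + i \sqrt{694} \approx -4.4887 \cdot 10^{5} + 26.344 i$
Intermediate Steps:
$c{\left(y \right)} = - 3 y^{2}$ ($c{\left(y \right)} = - 3 y y = - 3 y^{2}$)
$j = - \frac{1}{2150}$ ($j = \frac{1}{5 \left(-80 - 350\right)} = \frac{1}{5 \left(-430\right)} = \frac{1}{5} \left(- \frac{1}{430}\right) = - \frac{1}{2150} \approx -0.00046512$)
$l{\left(z,Q \right)} = i \sqrt{694}$ ($l{\left(z,Q \right)} = \sqrt{-187 - 3 \left(-13\right)^{2}} = \sqrt{-187 - 507} = \sqrt{-694} = i \sqrt{694}$)
$l{\left(-363,j \right)} - 448867 = i \sqrt{694} - 448867 = -448867 + i \sqrt{694}$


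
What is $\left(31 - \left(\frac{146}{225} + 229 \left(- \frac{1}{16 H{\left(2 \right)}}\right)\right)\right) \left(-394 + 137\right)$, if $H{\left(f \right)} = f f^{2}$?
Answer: $- \frac{237888709}{28800} \approx -8260.0$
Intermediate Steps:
$H{\left(f \right)} = f^{3}$
$\left(31 - \left(\frac{146}{225} + 229 \left(- \frac{1}{16 H{\left(2 \right)}}\right)\right)\right) \left(-394 + 137\right) = \left(31 - \left(- \frac{229}{128} + \frac{146}{225}\right)\right) \left(-394 + 137\right) = \left(31 - \left(\frac{146}{225} + \frac{229}{8 \left(-16\right)}\right)\right) \left(-257\right) = \left(31 - \left(\frac{146}{225} + \frac{229}{-128}\right)\right) \left(-257\right) = \left(31 - - \frac{32837}{28800}\right) \left(-257\right) = \left(31 + \left(- \frac{146}{225} + \frac{229}{128}\right)\right) \left(-257\right) = \left(31 + \frac{32837}{28800}\right) \left(-257\right) = \frac{925637}{28800} \left(-257\right) = - \frac{237888709}{28800}$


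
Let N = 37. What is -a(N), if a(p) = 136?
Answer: -136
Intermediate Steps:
-a(N) = -1*136 = -136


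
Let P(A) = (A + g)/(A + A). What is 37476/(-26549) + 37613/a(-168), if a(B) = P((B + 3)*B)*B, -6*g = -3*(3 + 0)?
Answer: -220381852096/490652069 ≈ -449.16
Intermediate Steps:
g = 3/2 (g = -(-1)*(3 + 0)/2 = -(-1)*3/2 = -⅙*(-9) = 3/2 ≈ 1.5000)
P(A) = (3/2 + A)/(2*A) (P(A) = (A + 3/2)/(A + A) = (3/2 + A)/((2*A)) = (3/2 + A)*(1/(2*A)) = (3/2 + A)/(2*A))
a(B) = (3 + 2*B*(3 + B))/(4*(3 + B)) (a(B) = ((3 + 2*((B + 3)*B))/(4*(((B + 3)*B))))*B = ((3 + 2*((3 + B)*B))/(4*(((3 + B)*B))))*B = ((3 + 2*(B*(3 + B)))/(4*((B*(3 + B)))))*B = ((1/(B*(3 + B)))*(3 + 2*B*(3 + B))/4)*B = ((3 + 2*B*(3 + B))/(4*B*(3 + B)))*B = (3 + 2*B*(3 + B))/(4*(3 + B)))
37476/(-26549) + 37613/a(-168) = 37476/(-26549) + 37613/(((3 + 2*(-168)*(3 - 168))/(4*(3 - 168)))) = 37476*(-1/26549) + 37613/(((¼)*(3 + 2*(-168)*(-165))/(-165))) = -37476/26549 + 37613/(((¼)*(-1/165)*(3 + 55440))) = -37476/26549 + 37613/(((¼)*(-1/165)*55443)) = -37476/26549 + 37613/(-18481/220) = -37476/26549 + 37613*(-220/18481) = -37476/26549 - 8274860/18481 = -220381852096/490652069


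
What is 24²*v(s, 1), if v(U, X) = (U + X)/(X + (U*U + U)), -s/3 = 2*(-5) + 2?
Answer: 14400/601 ≈ 23.960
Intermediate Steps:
s = 24 (s = -3*(2*(-5) + 2) = -3*(-10 + 2) = -3*(-8) = 24)
v(U, X) = (U + X)/(U + X + U²) (v(U, X) = (U + X)/(X + (U² + U)) = (U + X)/(X + (U + U²)) = (U + X)/(U + X + U²))
24²*v(s, 1) = 24²*((24 + 1)/(24 + 1 + 24²)) = 576*(25/(24 + 1 + 576)) = 576*(25/601) = 14400/601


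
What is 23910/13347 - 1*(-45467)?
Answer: 202290653/4449 ≈ 45469.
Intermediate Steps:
23910/13347 - 1*(-45467) = 23910*(1/13347) + 45467 = 7970/4449 + 45467 = 202290653/4449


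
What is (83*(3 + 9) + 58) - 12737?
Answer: -11683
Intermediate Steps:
(83*(3 + 9) + 58) - 12737 = (83*12 + 58) - 12737 = (996 + 58) - 12737 = 1054 - 12737 = -11683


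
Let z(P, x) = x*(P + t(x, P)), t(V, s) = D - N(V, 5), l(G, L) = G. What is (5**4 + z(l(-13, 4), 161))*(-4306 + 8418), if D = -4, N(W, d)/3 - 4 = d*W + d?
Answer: -1625366688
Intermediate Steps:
N(W, d) = 12 + 3*d + 3*W*d (N(W, d) = 12 + 3*(d*W + d) = 12 + 3*(W*d + d) = 12 + 3*(d + W*d) = 12 + (3*d + 3*W*d) = 12 + 3*d + 3*W*d)
t(V, s) = -31 - 15*V (t(V, s) = -4 - (12 + 3*5 + 3*V*5) = -4 - (12 + 15 + 15*V) = -4 - (27 + 15*V) = -4 + (-27 - 15*V) = -31 - 15*V)
z(P, x) = x*(-31 + P - 15*x) (z(P, x) = x*(P + (-31 - 15*x)) = x*(-31 + P - 15*x))
(5**4 + z(l(-13, 4), 161))*(-4306 + 8418) = (5**4 + 161*(-31 - 13 - 15*161))*(-4306 + 8418) = (625 + 161*(-31 - 13 - 2415))*4112 = (625 + 161*(-2459))*4112 = (625 - 395899)*4112 = -395274*4112 = -1625366688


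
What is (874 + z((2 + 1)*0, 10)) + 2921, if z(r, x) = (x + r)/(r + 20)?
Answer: 7591/2 ≈ 3795.5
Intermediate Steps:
z(r, x) = (r + x)/(20 + r)
(874 + z((2 + 1)*0, 10)) + 2921 = (874 + ((2 + 1)*0 + 10)/(20 + (2 + 1)*0)) + 2921 = (874 + (3*0 + 10)/(20 + 3*0)) + 2921 = (874 + (0 + 10)/(20 + 0)) + 2921 = (874 + 10/20) + 2921 = (874 + (1/20)*10) + 2921 = (874 + 1/2) + 2921 = 1749/2 + 2921 = 7591/2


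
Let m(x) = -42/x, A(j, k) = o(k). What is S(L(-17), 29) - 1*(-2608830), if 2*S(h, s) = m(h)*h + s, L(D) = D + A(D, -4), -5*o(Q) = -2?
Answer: 5217647/2 ≈ 2.6088e+6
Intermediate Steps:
o(Q) = ⅖ (o(Q) = -⅕*(-2) = ⅖)
A(j, k) = ⅖
L(D) = ⅖ + D (L(D) = D + ⅖ = ⅖ + D)
S(h, s) = -21 + s/2 (S(h, s) = ((-42/h)*h + s)/2 = (-42 + s)/2 = -21 + s/2)
S(L(-17), 29) - 1*(-2608830) = (-21 + (½)*29) - 1*(-2608830) = (-21 + 29/2) + 2608830 = -13/2 + 2608830 = 5217647/2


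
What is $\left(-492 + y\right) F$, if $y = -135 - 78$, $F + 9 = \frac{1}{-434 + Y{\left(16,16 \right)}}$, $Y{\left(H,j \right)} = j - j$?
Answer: $\frac{2754435}{434} \approx 6346.6$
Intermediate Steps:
$Y{\left(H,j \right)} = 0$
$F = - \frac{3907}{434}$ ($F = -9 + \frac{1}{-434 + 0} = -9 + \frac{1}{-434} = -9 - \frac{1}{434} = - \frac{3907}{434} \approx -9.0023$)
$y = -213$ ($y = -135 - 78 = -213$)
$\left(-492 + y\right) F = \left(-492 - 213\right) \left(- \frac{3907}{434}\right) = \left(-705\right) \left(- \frac{3907}{434}\right) = \frac{2754435}{434}$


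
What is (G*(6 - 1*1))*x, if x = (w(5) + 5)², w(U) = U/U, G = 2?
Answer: 360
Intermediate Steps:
w(U) = 1
x = 36 (x = (1 + 5)² = 6² = 36)
(G*(6 - 1*1))*x = (2*(6 - 1*1))*36 = (2*(6 - 1))*36 = (2*5)*36 = 10*36 = 360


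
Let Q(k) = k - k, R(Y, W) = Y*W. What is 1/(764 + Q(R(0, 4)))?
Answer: 1/764 ≈ 0.0013089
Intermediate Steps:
R(Y, W) = W*Y
Q(k) = 0
1/(764 + Q(R(0, 4))) = 1/(764 + 0) = 1/764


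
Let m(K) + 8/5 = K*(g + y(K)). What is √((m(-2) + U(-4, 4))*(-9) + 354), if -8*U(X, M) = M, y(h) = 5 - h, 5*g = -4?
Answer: √1938/2 ≈ 22.011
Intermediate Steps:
g = -⅘ (g = (⅕)*(-4) = -⅘ ≈ -0.80000)
m(K) = -8/5 + K*(21/5 - K) (m(K) = -8/5 + K*(-⅘ + (5 - K)) = -8/5 + K*(21/5 - K))
U(X, M) = -M/8
√((m(-2) + U(-4, 4))*(-9) + 354) = √(((-8/5 - 1*(-2)² + (21/5)*(-2)) - ⅛*4)*(-9) + 354) = √(((-8/5 - 1*4 - 42/5) - ½)*(-9) + 354) = √(((-8/5 - 4 - 42/5) - ½)*(-9) + 354) = √((-14 - ½)*(-9) + 354) = √(-29/2*(-9) + 354) = √(261/2 + 354) = √(969/2) = √1938/2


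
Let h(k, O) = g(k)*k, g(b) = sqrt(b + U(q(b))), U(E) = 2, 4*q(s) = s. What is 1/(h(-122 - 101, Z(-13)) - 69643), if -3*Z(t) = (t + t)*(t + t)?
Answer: I/(-69643*I + 223*sqrt(221)) ≈ -1.4326e-5 + 6.8197e-7*I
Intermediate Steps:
q(s) = s/4
g(b) = sqrt(2 + b) (g(b) = sqrt(b + 2) = sqrt(2 + b))
Z(t) = -4*t**2/3 (Z(t) = -(t + t)*(t + t)/3 = -2*t*2*t/3 = -4*t**2/3)
h(k, O) = k*sqrt(2 + k) (h(k, O) = sqrt(2 + k)*k = k*sqrt(2 + k))
1/(h(-122 - 101, Z(-13)) - 69643) = 1/((-122 - 101)*sqrt(2 + (-122 - 101)) - 69643) = 1/(-223*sqrt(2 - 223) - 69643) = 1/(-223*I*sqrt(221) - 69643) = 1/(-69643 - 223*I*sqrt(221))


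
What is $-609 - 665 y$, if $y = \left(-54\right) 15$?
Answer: $538041$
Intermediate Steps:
$y = -810$
$-609 - 665 y = -609 - -538650 = -609 + 538650 = 538041$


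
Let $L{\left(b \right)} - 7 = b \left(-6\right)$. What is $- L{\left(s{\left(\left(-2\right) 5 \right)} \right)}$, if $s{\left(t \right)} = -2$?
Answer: $-19$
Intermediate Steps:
$L{\left(b \right)} = 7 - 6 b$ ($L{\left(b \right)} = 7 + b \left(-6\right) = 7 - 6 b$)
$- L{\left(s{\left(\left(-2\right) 5 \right)} \right)} = - (7 - -12) = - (7 + 12) = \left(-1\right) 19 = -19$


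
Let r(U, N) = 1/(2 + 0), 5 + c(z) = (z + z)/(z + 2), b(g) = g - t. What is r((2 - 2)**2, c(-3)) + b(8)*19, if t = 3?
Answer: 191/2 ≈ 95.500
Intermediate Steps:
b(g) = -3 + g (b(g) = g - 1*3 = g - 3 = -3 + g)
c(z) = -5 + 2*z/(2 + z) (c(z) = -5 + (z + z)/(z + 2) = -5 + (2*z)/(2 + z) = -5 + 2*z/(2 + z))
r(U, N) = 1/2
r((2 - 2)**2, c(-3)) + b(8)*19 = 1/2 + (-3 + 8)*19 = 1/2 + 5*19 = 1/2 + 95 = 191/2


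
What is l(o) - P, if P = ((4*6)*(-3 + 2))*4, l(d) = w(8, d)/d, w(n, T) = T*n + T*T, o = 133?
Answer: 237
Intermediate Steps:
w(n, T) = T**2 + T*n (w(n, T) = T*n + T**2 = T**2 + T*n)
l(d) = 8 + d (l(d) = (d*(d + 8))/d = (d*(8 + d))/d = 8 + d)
P = -96 (P = (24*(-1))*4 = -24*4 = -96)
l(o) - P = (8 + 133) - 1*(-96) = 141 + 96 = 237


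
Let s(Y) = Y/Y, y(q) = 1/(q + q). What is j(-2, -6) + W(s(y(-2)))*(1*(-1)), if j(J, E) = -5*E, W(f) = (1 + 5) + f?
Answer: 23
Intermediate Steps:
y(q) = 1/(2*q)
s(Y) = 1
W(f) = 6 + f
j(-2, -6) + W(s(y(-2)))*(1*(-1)) = -5*(-6) + (6 + 1)*(1*(-1)) = 30 + 7*(-1) = 30 - 7 = 23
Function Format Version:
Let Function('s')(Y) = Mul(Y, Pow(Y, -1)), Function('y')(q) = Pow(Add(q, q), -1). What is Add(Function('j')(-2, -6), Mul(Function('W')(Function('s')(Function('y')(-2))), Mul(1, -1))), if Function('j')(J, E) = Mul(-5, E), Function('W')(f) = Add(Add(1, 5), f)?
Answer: 23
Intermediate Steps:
Function('y')(q) = Mul(Rational(1, 2), Pow(q, -1)) (Function('y')(q) = Pow(Mul(2, q), -1) = Mul(Rational(1, 2), Pow(q, -1)))
Function('s')(Y) = 1
Function('W')(f) = Add(6, f)
Add(Function('j')(-2, -6), Mul(Function('W')(Function('s')(Function('y')(-2))), Mul(1, -1))) = Add(Mul(-5, -6), Mul(Add(6, 1), Mul(1, -1))) = Add(30, Mul(7, -1)) = Add(30, -7) = 23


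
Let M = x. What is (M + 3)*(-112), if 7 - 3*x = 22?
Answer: 224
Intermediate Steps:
x = -5 (x = 7/3 - ⅓*22 = 7/3 - 22/3 = -5)
M = -5
(M + 3)*(-112) = (-5 + 3)*(-112) = -2*(-112) = 224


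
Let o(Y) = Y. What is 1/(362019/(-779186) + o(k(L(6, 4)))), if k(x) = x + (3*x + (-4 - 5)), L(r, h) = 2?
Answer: -779186/1141205 ≈ -0.68277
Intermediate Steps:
k(x) = -9 + 4*x (k(x) = x + (3*x - 9) = x + (-9 + 3*x) = -9 + 4*x)
1/(362019/(-779186) + o(k(L(6, 4)))) = 1/(362019/(-779186) + (-9 + 4*2)) = 1/(362019*(-1/779186) + (-9 + 8)) = 1/(-362019/779186 - 1) = 1/(-1141205/779186) = -779186/1141205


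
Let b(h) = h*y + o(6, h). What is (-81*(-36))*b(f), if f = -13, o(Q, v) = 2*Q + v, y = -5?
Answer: 186624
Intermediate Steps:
o(Q, v) = v + 2*Q
b(h) = 12 - 4*h (b(h) = h*(-5) + (h + 2*6) = -5*h + (h + 12) = -5*h + (12 + h) = 12 - 4*h)
(-81*(-36))*b(f) = (-81*(-36))*(12 - 4*(-13)) = 2916*(12 + 52) = 2916*64 = 186624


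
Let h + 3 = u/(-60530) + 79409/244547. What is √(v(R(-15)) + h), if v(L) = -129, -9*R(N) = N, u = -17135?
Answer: I*√1151583934227420975382/2960485982 ≈ 11.463*I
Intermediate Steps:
R(N) = -N/9
h = -7082070023/2960485982 (h = -3 + (-17135/(-60530) + 79409/244547) = -3 + (-17135*(-1/60530) + 79409*(1/244547)) = -3 + (3427/12106 + 79409/244547) = -3 + 1799387923/2960485982 = -7082070023/2960485982 ≈ -2.3922)
√(v(R(-15)) + h) = √(-129 - 7082070023/2960485982) = √(-388984761701/2960485982) = I*√1151583934227420975382/2960485982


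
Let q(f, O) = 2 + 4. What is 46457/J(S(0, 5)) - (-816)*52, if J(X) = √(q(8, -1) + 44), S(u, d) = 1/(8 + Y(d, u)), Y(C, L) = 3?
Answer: 42432 + 46457*√2/10 ≈ 49002.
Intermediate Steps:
q(f, O) = 6
S(u, d) = 1/11 (S(u, d) = 1/(8 + 3) = 1/11)
J(X) = 5*√2 (J(X) = √(6 + 44) = √50 = 5*√2)
46457/J(S(0, 5)) - (-816)*52 = 46457/((5*√2)) - (-816)*52 = 46457*(√2/10) - 1*(-42432) = 46457*√2/10 + 42432 = 42432 + 46457*√2/10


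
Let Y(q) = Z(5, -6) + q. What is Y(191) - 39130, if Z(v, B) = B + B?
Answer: -38951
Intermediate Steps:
Z(v, B) = 2*B
Y(q) = -12 + q (Y(q) = 2*(-6) + q = -12 + q)
Y(191) - 39130 = (-12 + 191) - 39130 = 179 - 39130 = -38951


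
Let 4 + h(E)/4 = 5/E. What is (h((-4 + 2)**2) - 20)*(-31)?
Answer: 961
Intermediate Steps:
h(E) = -16 + 20/E (h(E) = -16 + 4*(5/E) = -16 + 20/E)
(h((-4 + 2)**2) - 20)*(-31) = ((-16 + 20/((-4 + 2)**2)) - 20)*(-31) = ((-16 + 20/((-2)**2)) - 20)*(-31) = ((-16 + 20/4) - 20)*(-31) = ((-16 + 20*(1/4)) - 20)*(-31) = ((-16 + 5) - 20)*(-31) = (-11 - 20)*(-31) = -31*(-31) = 961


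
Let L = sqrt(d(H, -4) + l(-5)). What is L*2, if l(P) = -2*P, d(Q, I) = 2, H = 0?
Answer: 4*sqrt(3) ≈ 6.9282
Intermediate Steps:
L = 2*sqrt(3) (L = sqrt(2 - 2*(-5)) = sqrt(2 + 10) = sqrt(12) = 2*sqrt(3) ≈ 3.4641)
L*2 = (2*sqrt(3))*2 = 4*sqrt(3)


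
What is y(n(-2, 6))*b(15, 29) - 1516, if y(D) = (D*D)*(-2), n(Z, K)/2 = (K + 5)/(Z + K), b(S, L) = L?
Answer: -6541/2 ≈ -3270.5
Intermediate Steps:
n(Z, K) = 2*(5 + K)/(K + Z) (n(Z, K) = 2*((K + 5)/(Z + K)) = 2*((5 + K)/(K + Z)) = 2*(5 + K)/(K + Z))
y(D) = -2*D² (y(D) = D²*(-2) = -2*D²)
y(n(-2, 6))*b(15, 29) - 1516 = -2*4*(5 + 6)²/(6 - 2)²*29 - 1516 = -2*(2*11/4)²*29 - 1516 = -2*(2*(¼)*11)²*29 - 1516 = -2*(11/2)²*29 - 1516 = -2*121/4*29 - 1516 = -121/2*29 - 1516 = -3509/2 - 1516 = -6541/2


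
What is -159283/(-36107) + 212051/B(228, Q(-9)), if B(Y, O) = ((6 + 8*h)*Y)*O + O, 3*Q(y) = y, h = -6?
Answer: 12231929632/1037173575 ≈ 11.794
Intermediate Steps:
Q(y) = y/3
B(Y, O) = O - 42*O*Y (B(Y, O) = ((6 + 8*(-6))*Y)*O + O = ((6 - 48)*Y)*O + O = (-42*Y)*O + O = -42*O*Y + O = O - 42*O*Y)
-159283/(-36107) + 212051/B(228, Q(-9)) = -159283/(-36107) + 212051/((((⅓)*(-9))*(1 - 42*228))) = -159283*(-1/36107) + 212051/((-3*(1 - 9576))) = 159283/36107 + 212051/((-3*(-9575))) = 159283/36107 + 212051/28725 = 12231929632/1037173575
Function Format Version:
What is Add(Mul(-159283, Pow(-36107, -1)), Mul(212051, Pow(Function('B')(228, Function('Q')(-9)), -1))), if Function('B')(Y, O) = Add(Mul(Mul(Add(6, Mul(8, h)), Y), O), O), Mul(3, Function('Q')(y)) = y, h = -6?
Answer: Rational(12231929632, 1037173575) ≈ 11.794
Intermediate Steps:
Function('Q')(y) = Mul(Rational(1, 3), y)
Function('B')(Y, O) = Add(O, Mul(-42, O, Y)) (Function('B')(Y, O) = Add(Mul(Mul(Add(6, Mul(8, -6)), Y), O), O) = Add(Mul(Mul(Add(6, -48), Y), O), O) = Add(Mul(Mul(-42, Y), O), O) = Add(Mul(-42, O, Y), O) = Add(O, Mul(-42, O, Y)))
Add(Mul(-159283, Pow(-36107, -1)), Mul(212051, Pow(Function('B')(228, Function('Q')(-9)), -1))) = Add(Mul(-159283, Pow(-36107, -1)), Mul(212051, Pow(Mul(Mul(Rational(1, 3), -9), Add(1, Mul(-42, 228))), -1))) = Add(Mul(-159283, Rational(-1, 36107)), Mul(212051, Pow(Mul(-3, Add(1, -9576)), -1))) = Add(Rational(159283, 36107), Mul(212051, Pow(Mul(-3, -9575), -1))) = Add(Rational(159283, 36107), Mul(212051, Pow(28725, -1))) = Add(Rational(159283, 36107), Mul(212051, Rational(1, 28725))) = Add(Rational(159283, 36107), Rational(212051, 28725)) = Rational(12231929632, 1037173575)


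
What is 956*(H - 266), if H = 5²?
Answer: -230396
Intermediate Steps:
H = 25
956*(H - 266) = 956*(25 - 266) = 956*(-241) = -230396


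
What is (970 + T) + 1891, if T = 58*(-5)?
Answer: 2571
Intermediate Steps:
T = -290
(970 + T) + 1891 = (970 - 290) + 1891 = 680 + 1891 = 2571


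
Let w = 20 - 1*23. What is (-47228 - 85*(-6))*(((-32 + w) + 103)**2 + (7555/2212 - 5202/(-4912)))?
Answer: -20977202751835/97012 ≈ -2.1623e+8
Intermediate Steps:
w = -3 (w = 20 - 23 = -3)
(-47228 - 85*(-6))*(((-32 + w) + 103)**2 + (7555/2212 - 5202/(-4912))) = (-47228 - 85*(-6))*(((-32 - 3) + 103)**2 + (7555/2212 - 5202/(-4912))) = (-47228 + 510)*((-35 + 103)**2 + (7555*(1/2212) - 5202*(-1/4912))) = -46718*(68**2 + (7555/2212 + 2601/2456)) = -46718*(4624 + 6077123/1358168) = -46718*6286245955/1358168 = -20977202751835/97012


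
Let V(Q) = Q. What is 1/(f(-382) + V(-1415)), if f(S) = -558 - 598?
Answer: -1/2571 ≈ -0.00038895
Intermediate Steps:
f(S) = -1156
1/(f(-382) + V(-1415)) = 1/(-1156 - 1415) = 1/(-2571) = -1/2571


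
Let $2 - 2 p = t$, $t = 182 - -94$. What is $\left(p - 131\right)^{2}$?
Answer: $71824$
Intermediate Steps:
$t = 276$ ($t = 182 + 94 = 276$)
$p = -137$ ($p = 1 - 138 = -137$)
$\left(p - 131\right)^{2} = \left(-137 - 131\right)^{2} = \left(-268\right)^{2} = 71824$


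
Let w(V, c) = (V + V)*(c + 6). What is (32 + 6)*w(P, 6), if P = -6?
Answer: -5472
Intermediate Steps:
w(V, c) = 2*V*(6 + c) (w(V, c) = (2*V)*(6 + c) = 2*V*(6 + c))
(32 + 6)*w(P, 6) = (32 + 6)*(2*(-6)*(6 + 6)) = 38*(2*(-6)*12) = 38*(-144) = -5472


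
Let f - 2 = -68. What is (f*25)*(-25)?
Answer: 41250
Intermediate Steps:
f = -66 (f = 2 - 68 = -66)
(f*25)*(-25) = -66*25*(-25) = -1650*(-25) = 41250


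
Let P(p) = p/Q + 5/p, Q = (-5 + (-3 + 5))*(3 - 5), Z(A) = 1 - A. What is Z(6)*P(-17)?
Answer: 1595/102 ≈ 15.637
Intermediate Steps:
Q = 6 (Q = (-5 + 2)*(-2) = -3*(-2) = 6)
P(p) = 5/p + p/6 (P(p) = p/6 + 5/p = 5/p + p/6)
Z(6)*P(-17) = (1 - 1*6)*(5/(-17) + (1/6)*(-17)) = (1 - 6)*(5*(-1/17) - 17/6) = -5*(-5/17 - 17/6) = -5*(-319/102) = 1595/102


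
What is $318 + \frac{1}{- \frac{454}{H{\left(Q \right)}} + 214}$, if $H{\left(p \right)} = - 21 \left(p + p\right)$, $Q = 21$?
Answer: $\frac{30083559}{94601} \approx 318.0$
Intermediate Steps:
$H{\left(p \right)} = - 42 p$ ($H{\left(p \right)} = - 21 \cdot 2 p = - 42 p$)
$318 + \frac{1}{- \frac{454}{H{\left(Q \right)}} + 214} = 318 + \frac{1}{- \frac{454}{\left(-42\right) 21} + 214} = 318 + \frac{1}{- \frac{454}{-882} + 214} = 318 + \frac{1}{\left(-454\right) \left(- \frac{1}{882}\right) + 214} = 318 + \frac{1}{\frac{227}{441} + 214} = 318 + \frac{1}{\frac{94601}{441}} = 318 + \frac{441}{94601} = \frac{30083559}{94601}$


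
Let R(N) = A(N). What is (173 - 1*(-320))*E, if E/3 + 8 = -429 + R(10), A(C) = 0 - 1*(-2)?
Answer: -643365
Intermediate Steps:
A(C) = 2 (A(C) = 0 + 2 = 2)
R(N) = 2
E = -1305 (E = -24 + 3*(-429 + 2) = -24 + 3*(-427) = -24 - 1281 = -1305)
(173 - 1*(-320))*E = (173 - 1*(-320))*(-1305) = (173 + 320)*(-1305) = 493*(-1305) = -643365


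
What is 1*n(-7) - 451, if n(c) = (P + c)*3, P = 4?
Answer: -460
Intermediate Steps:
n(c) = 12 + 3*c (n(c) = (4 + c)*3 = 12 + 3*c)
1*n(-7) - 451 = 1*(12 + 3*(-7)) - 451 = 1*(12 - 21) - 451 = 1*(-9) - 451 = -9 - 451 = -460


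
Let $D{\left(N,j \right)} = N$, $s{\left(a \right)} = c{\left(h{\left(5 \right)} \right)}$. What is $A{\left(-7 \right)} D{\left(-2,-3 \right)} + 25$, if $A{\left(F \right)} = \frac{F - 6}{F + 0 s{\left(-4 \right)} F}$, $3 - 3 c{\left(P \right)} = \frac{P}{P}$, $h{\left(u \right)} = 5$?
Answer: $\frac{149}{7} \approx 21.286$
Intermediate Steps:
$c{\left(P \right)} = \frac{2}{3}$ ($c{\left(P \right)} = 1 - \frac{P \frac{1}{P}}{3} = 1 - \frac{1}{3} = \frac{2}{3}$)
$s{\left(a \right)} = \frac{2}{3}$
$A{\left(F \right)} = \frac{-6 + F}{F}$ ($A{\left(F \right)} = \frac{F - 6}{F + 0 \cdot \frac{2}{3} F} = \frac{-6 + F}{F + 0 F} = \frac{-6 + F}{F + 0} = \frac{-6 + F}{F}$)
$A{\left(-7 \right)} D{\left(-2,-3 \right)} + 25 = \frac{-6 - 7}{-7} \left(-2\right) + 25 = \left(- \frac{1}{7}\right) \left(-13\right) \left(-2\right) + 25 = \frac{13}{7} \left(-2\right) + 25 = - \frac{26}{7} + 25 = \frac{149}{7}$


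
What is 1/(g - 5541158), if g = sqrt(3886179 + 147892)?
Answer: -5541158/30704427946893 - sqrt(4034071)/30704427946893 ≈ -1.8053e-7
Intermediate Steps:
g = sqrt(4034071) ≈ 2008.5
1/(g - 5541158) = 1/(sqrt(4034071) - 5541158) = 1/(-5541158 + sqrt(4034071))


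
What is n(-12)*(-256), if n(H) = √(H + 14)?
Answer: -256*√2 ≈ -362.04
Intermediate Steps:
n(H) = √(14 + H)
n(-12)*(-256) = √(14 - 12)*(-256) = √2*(-256) = -256*√2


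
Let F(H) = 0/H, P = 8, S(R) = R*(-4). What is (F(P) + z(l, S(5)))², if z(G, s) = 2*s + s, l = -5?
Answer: 3600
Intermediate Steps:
S(R) = -4*R
z(G, s) = 3*s
F(H) = 0
(F(P) + z(l, S(5)))² = (0 + 3*(-4*5))² = (0 + 3*(-20))² = (0 - 60)² = (-60)² = 3600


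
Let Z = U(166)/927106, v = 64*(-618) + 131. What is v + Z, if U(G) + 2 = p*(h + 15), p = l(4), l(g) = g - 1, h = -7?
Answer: -18273722802/463553 ≈ -39421.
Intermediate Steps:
l(g) = -1 + g
p = 3 (p = -1 + 4 = 3)
U(G) = 22 (U(G) = -2 + 3*(-7 + 15) = -2 + 3*8 = -2 + 24 = 22)
v = -39421 (v = -39552 + 131 = -39421)
Z = 11/463553 (Z = 22/927106 = 22*(1/927106) = 11/463553 ≈ 2.3730e-5)
v + Z = -39421 + 11/463553 = -18273722802/463553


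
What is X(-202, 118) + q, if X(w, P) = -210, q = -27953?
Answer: -28163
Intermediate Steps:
X(-202, 118) + q = -210 - 27953 = -28163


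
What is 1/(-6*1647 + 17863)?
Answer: 1/7981 ≈ 0.00012530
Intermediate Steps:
1/(-6*1647 + 17863) = 1/(-9882 + 17863) = 1/7981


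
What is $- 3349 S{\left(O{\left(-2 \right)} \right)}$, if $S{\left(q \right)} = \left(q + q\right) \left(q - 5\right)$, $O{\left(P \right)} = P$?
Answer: $-93772$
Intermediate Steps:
$S{\left(q \right)} = 2 q \left(-5 + q\right)$
$- 3349 S{\left(O{\left(-2 \right)} \right)} = - 3349 \cdot 2 \left(-2\right) \left(-5 - 2\right) = - 3349 \cdot 2 \left(-2\right) \left(-7\right) = \left(-3349\right) 28 = -93772$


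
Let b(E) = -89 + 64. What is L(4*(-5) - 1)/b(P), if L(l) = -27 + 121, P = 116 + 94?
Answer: -94/25 ≈ -3.7600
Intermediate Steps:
P = 210
b(E) = -25
L(l) = 94
L(4*(-5) - 1)/b(P) = 94/(-25) = 94*(-1/25) = -94/25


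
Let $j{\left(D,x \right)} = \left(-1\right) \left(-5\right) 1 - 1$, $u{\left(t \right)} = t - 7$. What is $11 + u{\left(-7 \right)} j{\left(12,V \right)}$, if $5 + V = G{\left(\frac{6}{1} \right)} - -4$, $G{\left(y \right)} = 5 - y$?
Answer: $-45$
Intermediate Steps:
$u{\left(t \right)} = -7 + t$ ($u{\left(t \right)} = t - 7 = -7 + t$)
$V = -2$ ($V = -5 + \left(\left(5 - \frac{6}{1}\right) - -4\right) = -5 + \left(\left(5 - 6 \cdot 1\right) + 4\right) = -5 + \left(\left(5 - 6\right) + 4\right) = -5 + \left(-1 + 4\right) = -5 + 3 = -2$)
$j{\left(D,x \right)} = 4$ ($j{\left(D,x \right)} = 5 \cdot 1 - 1 = 5 - 1 = 4$)
$11 + u{\left(-7 \right)} j{\left(12,V \right)} = 11 + \left(-7 - 7\right) 4 = 11 - 56 = -45$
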